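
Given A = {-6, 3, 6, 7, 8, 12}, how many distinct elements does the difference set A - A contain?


A - A = {a - a' : a, a' ∈ A}; |A| = 6.
Bounds: 2|A|-1 ≤ |A - A| ≤ |A|² - |A| + 1, i.e. 11 ≤ |A - A| ≤ 31.
Note: 0 ∈ A - A always (from a - a). The set is symmetric: if d ∈ A - A then -d ∈ A - A.
Enumerate nonzero differences d = a - a' with a > a' (then include -d):
Positive differences: {1, 2, 3, 4, 5, 6, 9, 12, 13, 14, 18}
Full difference set: {0} ∪ (positive diffs) ∪ (negative diffs).
|A - A| = 1 + 2·11 = 23 (matches direct enumeration: 23).

|A - A| = 23


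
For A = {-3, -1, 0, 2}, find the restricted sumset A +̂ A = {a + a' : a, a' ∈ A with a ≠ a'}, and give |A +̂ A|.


Restricted sumset: A +̂ A = {a + a' : a ∈ A, a' ∈ A, a ≠ a'}.
Equivalently, take A + A and drop any sum 2a that is achievable ONLY as a + a for a ∈ A (i.e. sums representable only with equal summands).
Enumerate pairs (a, a') with a < a' (symmetric, so each unordered pair gives one sum; this covers all a ≠ a'):
  -3 + -1 = -4
  -3 + 0 = -3
  -3 + 2 = -1
  -1 + 0 = -1
  -1 + 2 = 1
  0 + 2 = 2
Collected distinct sums: {-4, -3, -1, 1, 2}
|A +̂ A| = 5
(Reference bound: |A +̂ A| ≥ 2|A| - 3 for |A| ≥ 2, with |A| = 4 giving ≥ 5.)

|A +̂ A| = 5


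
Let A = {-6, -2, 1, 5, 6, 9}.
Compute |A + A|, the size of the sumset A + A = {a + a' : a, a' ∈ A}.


A + A = {a + a' : a, a' ∈ A}; |A| = 6.
General bounds: 2|A| - 1 ≤ |A + A| ≤ |A|(|A|+1)/2, i.e. 11 ≤ |A + A| ≤ 21.
Lower bound 2|A|-1 is attained iff A is an arithmetic progression.
Enumerate sums a + a' for a ≤ a' (symmetric, so this suffices):
a = -6: -6+-6=-12, -6+-2=-8, -6+1=-5, -6+5=-1, -6+6=0, -6+9=3
a = -2: -2+-2=-4, -2+1=-1, -2+5=3, -2+6=4, -2+9=7
a = 1: 1+1=2, 1+5=6, 1+6=7, 1+9=10
a = 5: 5+5=10, 5+6=11, 5+9=14
a = 6: 6+6=12, 6+9=15
a = 9: 9+9=18
Distinct sums: {-12, -8, -5, -4, -1, 0, 2, 3, 4, 6, 7, 10, 11, 12, 14, 15, 18}
|A + A| = 17

|A + A| = 17


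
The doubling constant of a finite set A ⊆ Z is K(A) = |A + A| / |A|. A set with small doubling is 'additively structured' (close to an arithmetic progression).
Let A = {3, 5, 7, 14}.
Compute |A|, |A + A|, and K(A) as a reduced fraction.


|A| = 4.
Compute A + A by enumerating all 16 pairs.
A + A = {6, 8, 10, 12, 14, 17, 19, 21, 28}, so |A + A| = 9.
K = |A + A| / |A| = 9/4 (already in lowest terms) ≈ 2.2500.
Reference: AP of size 4 gives K = 7/4 ≈ 1.7500; a fully generic set of size 4 gives K ≈ 2.5000.

|A| = 4, |A + A| = 9, K = 9/4.


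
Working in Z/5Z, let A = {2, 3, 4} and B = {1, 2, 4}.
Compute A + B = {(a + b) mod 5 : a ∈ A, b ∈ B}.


Work in Z/5Z: reduce every sum a + b modulo 5.
Enumerate all 9 pairs:
a = 2: 2+1=3, 2+2=4, 2+4=1
a = 3: 3+1=4, 3+2=0, 3+4=2
a = 4: 4+1=0, 4+2=1, 4+4=3
Distinct residues collected: {0, 1, 2, 3, 4}
|A + B| = 5 (out of 5 total residues).

A + B = {0, 1, 2, 3, 4}


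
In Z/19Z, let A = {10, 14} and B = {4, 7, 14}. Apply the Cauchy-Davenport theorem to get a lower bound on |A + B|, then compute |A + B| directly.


Cauchy-Davenport: |A + B| ≥ min(p, |A| + |B| - 1) for A, B nonempty in Z/pZ.
|A| = 2, |B| = 3, p = 19.
CD lower bound = min(19, 2 + 3 - 1) = min(19, 4) = 4.
Compute A + B mod 19 directly:
a = 10: 10+4=14, 10+7=17, 10+14=5
a = 14: 14+4=18, 14+7=2, 14+14=9
A + B = {2, 5, 9, 14, 17, 18}, so |A + B| = 6.
Verify: 6 ≥ 4? Yes ✓.

CD lower bound = 4, actual |A + B| = 6.


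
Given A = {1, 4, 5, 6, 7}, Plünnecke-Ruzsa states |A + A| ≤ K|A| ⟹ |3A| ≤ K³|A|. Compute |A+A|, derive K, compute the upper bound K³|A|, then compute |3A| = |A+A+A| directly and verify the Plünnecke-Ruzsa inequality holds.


|A| = 5.
Step 1: Compute A + A by enumerating all 25 pairs.
A + A = {2, 5, 6, 7, 8, 9, 10, 11, 12, 13, 14}, so |A + A| = 11.
Step 2: Doubling constant K = |A + A|/|A| = 11/5 = 11/5 ≈ 2.2000.
Step 3: Plünnecke-Ruzsa gives |3A| ≤ K³·|A| = (2.2000)³ · 5 ≈ 53.2400.
Step 4: Compute 3A = A + A + A directly by enumerating all triples (a,b,c) ∈ A³; |3A| = 17.
Step 5: Check 17 ≤ 53.2400? Yes ✓.

K = 11/5, Plünnecke-Ruzsa bound K³|A| ≈ 53.2400, |3A| = 17, inequality holds.


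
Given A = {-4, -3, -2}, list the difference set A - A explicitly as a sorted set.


A - A = {a - a' : a, a' ∈ A}.
Compute a - a' for each ordered pair (a, a'):
a = -4: -4--4=0, -4--3=-1, -4--2=-2
a = -3: -3--4=1, -3--3=0, -3--2=-1
a = -2: -2--4=2, -2--3=1, -2--2=0
Collecting distinct values (and noting 0 appears from a-a):
A - A = {-2, -1, 0, 1, 2}
|A - A| = 5

A - A = {-2, -1, 0, 1, 2}


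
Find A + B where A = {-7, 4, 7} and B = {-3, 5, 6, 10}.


A + B = {a + b : a ∈ A, b ∈ B}.
Enumerate all |A|·|B| = 3·4 = 12 pairs (a, b) and collect distinct sums.
a = -7: -7+-3=-10, -7+5=-2, -7+6=-1, -7+10=3
a = 4: 4+-3=1, 4+5=9, 4+6=10, 4+10=14
a = 7: 7+-3=4, 7+5=12, 7+6=13, 7+10=17
Collecting distinct sums: A + B = {-10, -2, -1, 1, 3, 4, 9, 10, 12, 13, 14, 17}
|A + B| = 12

A + B = {-10, -2, -1, 1, 3, 4, 9, 10, 12, 13, 14, 17}


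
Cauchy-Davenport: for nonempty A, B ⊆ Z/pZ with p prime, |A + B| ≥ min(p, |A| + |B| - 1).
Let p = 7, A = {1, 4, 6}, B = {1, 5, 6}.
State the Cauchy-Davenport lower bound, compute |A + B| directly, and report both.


Cauchy-Davenport: |A + B| ≥ min(p, |A| + |B| - 1) for A, B nonempty in Z/pZ.
|A| = 3, |B| = 3, p = 7.
CD lower bound = min(7, 3 + 3 - 1) = min(7, 5) = 5.
Compute A + B mod 7 directly:
a = 1: 1+1=2, 1+5=6, 1+6=0
a = 4: 4+1=5, 4+5=2, 4+6=3
a = 6: 6+1=0, 6+5=4, 6+6=5
A + B = {0, 2, 3, 4, 5, 6}, so |A + B| = 6.
Verify: 6 ≥ 5? Yes ✓.

CD lower bound = 5, actual |A + B| = 6.


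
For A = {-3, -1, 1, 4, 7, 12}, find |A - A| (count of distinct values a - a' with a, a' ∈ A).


A - A = {a - a' : a, a' ∈ A}; |A| = 6.
Bounds: 2|A|-1 ≤ |A - A| ≤ |A|² - |A| + 1, i.e. 11 ≤ |A - A| ≤ 31.
Note: 0 ∈ A - A always (from a - a). The set is symmetric: if d ∈ A - A then -d ∈ A - A.
Enumerate nonzero differences d = a - a' with a > a' (then include -d):
Positive differences: {2, 3, 4, 5, 6, 7, 8, 10, 11, 13, 15}
Full difference set: {0} ∪ (positive diffs) ∪ (negative diffs).
|A - A| = 1 + 2·11 = 23 (matches direct enumeration: 23).

|A - A| = 23


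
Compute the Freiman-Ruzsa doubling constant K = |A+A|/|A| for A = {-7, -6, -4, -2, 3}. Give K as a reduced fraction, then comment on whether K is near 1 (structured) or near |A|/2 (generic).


|A| = 5.
Compute A + A by enumerating all 25 pairs.
A + A = {-14, -13, -12, -11, -10, -9, -8, -6, -4, -3, -1, 1, 6}, so |A + A| = 13.
K = |A + A| / |A| = 13/5 (already in lowest terms) ≈ 2.6000.
Reference: AP of size 5 gives K = 9/5 ≈ 1.8000; a fully generic set of size 5 gives K ≈ 3.0000.

|A| = 5, |A + A| = 13, K = 13/5.


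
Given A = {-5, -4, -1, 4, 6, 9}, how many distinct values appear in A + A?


A + A = {a + a' : a, a' ∈ A}; |A| = 6.
General bounds: 2|A| - 1 ≤ |A + A| ≤ |A|(|A|+1)/2, i.e. 11 ≤ |A + A| ≤ 21.
Lower bound 2|A|-1 is attained iff A is an arithmetic progression.
Enumerate sums a + a' for a ≤ a' (symmetric, so this suffices):
a = -5: -5+-5=-10, -5+-4=-9, -5+-1=-6, -5+4=-1, -5+6=1, -5+9=4
a = -4: -4+-4=-8, -4+-1=-5, -4+4=0, -4+6=2, -4+9=5
a = -1: -1+-1=-2, -1+4=3, -1+6=5, -1+9=8
a = 4: 4+4=8, 4+6=10, 4+9=13
a = 6: 6+6=12, 6+9=15
a = 9: 9+9=18
Distinct sums: {-10, -9, -8, -6, -5, -2, -1, 0, 1, 2, 3, 4, 5, 8, 10, 12, 13, 15, 18}
|A + A| = 19

|A + A| = 19


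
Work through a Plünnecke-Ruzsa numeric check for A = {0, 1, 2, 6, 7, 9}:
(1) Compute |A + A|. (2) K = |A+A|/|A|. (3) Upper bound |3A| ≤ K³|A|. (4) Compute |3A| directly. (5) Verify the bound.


|A| = 6.
Step 1: Compute A + A by enumerating all 36 pairs.
A + A = {0, 1, 2, 3, 4, 6, 7, 8, 9, 10, 11, 12, 13, 14, 15, 16, 18}, so |A + A| = 17.
Step 2: Doubling constant K = |A + A|/|A| = 17/6 = 17/6 ≈ 2.8333.
Step 3: Plünnecke-Ruzsa gives |3A| ≤ K³·|A| = (2.8333)³ · 6 ≈ 136.4722.
Step 4: Compute 3A = A + A + A directly by enumerating all triples (a,b,c) ∈ A³; |3A| = 27.
Step 5: Check 27 ≤ 136.4722? Yes ✓.

K = 17/6, Plünnecke-Ruzsa bound K³|A| ≈ 136.4722, |3A| = 27, inequality holds.


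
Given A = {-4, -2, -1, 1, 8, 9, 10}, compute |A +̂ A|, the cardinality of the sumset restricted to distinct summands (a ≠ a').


Restricted sumset: A +̂ A = {a + a' : a ∈ A, a' ∈ A, a ≠ a'}.
Equivalently, take A + A and drop any sum 2a that is achievable ONLY as a + a for a ∈ A (i.e. sums representable only with equal summands).
Enumerate pairs (a, a') with a < a' (symmetric, so each unordered pair gives one sum; this covers all a ≠ a'):
  -4 + -2 = -6
  -4 + -1 = -5
  -4 + 1 = -3
  -4 + 8 = 4
  -4 + 9 = 5
  -4 + 10 = 6
  -2 + -1 = -3
  -2 + 1 = -1
  -2 + 8 = 6
  -2 + 9 = 7
  -2 + 10 = 8
  -1 + 1 = 0
  -1 + 8 = 7
  -1 + 9 = 8
  -1 + 10 = 9
  1 + 8 = 9
  1 + 9 = 10
  1 + 10 = 11
  8 + 9 = 17
  8 + 10 = 18
  9 + 10 = 19
Collected distinct sums: {-6, -5, -3, -1, 0, 4, 5, 6, 7, 8, 9, 10, 11, 17, 18, 19}
|A +̂ A| = 16
(Reference bound: |A +̂ A| ≥ 2|A| - 3 for |A| ≥ 2, with |A| = 7 giving ≥ 11.)

|A +̂ A| = 16


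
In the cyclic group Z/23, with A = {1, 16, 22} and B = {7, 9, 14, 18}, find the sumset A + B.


Work in Z/23Z: reduce every sum a + b modulo 23.
Enumerate all 12 pairs:
a = 1: 1+7=8, 1+9=10, 1+14=15, 1+18=19
a = 16: 16+7=0, 16+9=2, 16+14=7, 16+18=11
a = 22: 22+7=6, 22+9=8, 22+14=13, 22+18=17
Distinct residues collected: {0, 2, 6, 7, 8, 10, 11, 13, 15, 17, 19}
|A + B| = 11 (out of 23 total residues).

A + B = {0, 2, 6, 7, 8, 10, 11, 13, 15, 17, 19}


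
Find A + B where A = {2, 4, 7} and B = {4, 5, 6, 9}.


A + B = {a + b : a ∈ A, b ∈ B}.
Enumerate all |A|·|B| = 3·4 = 12 pairs (a, b) and collect distinct sums.
a = 2: 2+4=6, 2+5=7, 2+6=8, 2+9=11
a = 4: 4+4=8, 4+5=9, 4+6=10, 4+9=13
a = 7: 7+4=11, 7+5=12, 7+6=13, 7+9=16
Collecting distinct sums: A + B = {6, 7, 8, 9, 10, 11, 12, 13, 16}
|A + B| = 9

A + B = {6, 7, 8, 9, 10, 11, 12, 13, 16}


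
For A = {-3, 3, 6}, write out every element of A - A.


A - A = {a - a' : a, a' ∈ A}.
Compute a - a' for each ordered pair (a, a'):
a = -3: -3--3=0, -3-3=-6, -3-6=-9
a = 3: 3--3=6, 3-3=0, 3-6=-3
a = 6: 6--3=9, 6-3=3, 6-6=0
Collecting distinct values (and noting 0 appears from a-a):
A - A = {-9, -6, -3, 0, 3, 6, 9}
|A - A| = 7

A - A = {-9, -6, -3, 0, 3, 6, 9}


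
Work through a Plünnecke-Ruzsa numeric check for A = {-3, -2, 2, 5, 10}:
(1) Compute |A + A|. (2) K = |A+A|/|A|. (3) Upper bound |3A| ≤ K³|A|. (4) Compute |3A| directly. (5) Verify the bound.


|A| = 5.
Step 1: Compute A + A by enumerating all 25 pairs.
A + A = {-6, -5, -4, -1, 0, 2, 3, 4, 7, 8, 10, 12, 15, 20}, so |A + A| = 14.
Step 2: Doubling constant K = |A + A|/|A| = 14/5 = 14/5 ≈ 2.8000.
Step 3: Plünnecke-Ruzsa gives |3A| ≤ K³·|A| = (2.8000)³ · 5 ≈ 109.7600.
Step 4: Compute 3A = A + A + A directly by enumerating all triples (a,b,c) ∈ A³; |3A| = 28.
Step 5: Check 28 ≤ 109.7600? Yes ✓.

K = 14/5, Plünnecke-Ruzsa bound K³|A| ≈ 109.7600, |3A| = 28, inequality holds.


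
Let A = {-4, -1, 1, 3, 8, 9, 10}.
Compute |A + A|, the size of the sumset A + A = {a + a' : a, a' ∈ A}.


A + A = {a + a' : a, a' ∈ A}; |A| = 7.
General bounds: 2|A| - 1 ≤ |A + A| ≤ |A|(|A|+1)/2, i.e. 13 ≤ |A + A| ≤ 28.
Lower bound 2|A|-1 is attained iff A is an arithmetic progression.
Enumerate sums a + a' for a ≤ a' (symmetric, so this suffices):
a = -4: -4+-4=-8, -4+-1=-5, -4+1=-3, -4+3=-1, -4+8=4, -4+9=5, -4+10=6
a = -1: -1+-1=-2, -1+1=0, -1+3=2, -1+8=7, -1+9=8, -1+10=9
a = 1: 1+1=2, 1+3=4, 1+8=9, 1+9=10, 1+10=11
a = 3: 3+3=6, 3+8=11, 3+9=12, 3+10=13
a = 8: 8+8=16, 8+9=17, 8+10=18
a = 9: 9+9=18, 9+10=19
a = 10: 10+10=20
Distinct sums: {-8, -5, -3, -2, -1, 0, 2, 4, 5, 6, 7, 8, 9, 10, 11, 12, 13, 16, 17, 18, 19, 20}
|A + A| = 22

|A + A| = 22


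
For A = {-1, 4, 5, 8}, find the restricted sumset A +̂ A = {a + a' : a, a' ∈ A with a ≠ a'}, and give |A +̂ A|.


Restricted sumset: A +̂ A = {a + a' : a ∈ A, a' ∈ A, a ≠ a'}.
Equivalently, take A + A and drop any sum 2a that is achievable ONLY as a + a for a ∈ A (i.e. sums representable only with equal summands).
Enumerate pairs (a, a') with a < a' (symmetric, so each unordered pair gives one sum; this covers all a ≠ a'):
  -1 + 4 = 3
  -1 + 5 = 4
  -1 + 8 = 7
  4 + 5 = 9
  4 + 8 = 12
  5 + 8 = 13
Collected distinct sums: {3, 4, 7, 9, 12, 13}
|A +̂ A| = 6
(Reference bound: |A +̂ A| ≥ 2|A| - 3 for |A| ≥ 2, with |A| = 4 giving ≥ 5.)

|A +̂ A| = 6


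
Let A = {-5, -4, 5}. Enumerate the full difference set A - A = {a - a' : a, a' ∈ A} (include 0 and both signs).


A - A = {a - a' : a, a' ∈ A}.
Compute a - a' for each ordered pair (a, a'):
a = -5: -5--5=0, -5--4=-1, -5-5=-10
a = -4: -4--5=1, -4--4=0, -4-5=-9
a = 5: 5--5=10, 5--4=9, 5-5=0
Collecting distinct values (and noting 0 appears from a-a):
A - A = {-10, -9, -1, 0, 1, 9, 10}
|A - A| = 7

A - A = {-10, -9, -1, 0, 1, 9, 10}


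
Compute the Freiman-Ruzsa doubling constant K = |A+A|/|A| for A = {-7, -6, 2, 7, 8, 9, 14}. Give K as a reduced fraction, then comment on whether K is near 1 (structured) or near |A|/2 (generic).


|A| = 7.
Compute A + A by enumerating all 49 pairs.
A + A = {-14, -13, -12, -5, -4, 0, 1, 2, 3, 4, 7, 8, 9, 10, 11, 14, 15, 16, 17, 18, 21, 22, 23, 28}, so |A + A| = 24.
K = |A + A| / |A| = 24/7 (already in lowest terms) ≈ 3.4286.
Reference: AP of size 7 gives K = 13/7 ≈ 1.8571; a fully generic set of size 7 gives K ≈ 4.0000.

|A| = 7, |A + A| = 24, K = 24/7.


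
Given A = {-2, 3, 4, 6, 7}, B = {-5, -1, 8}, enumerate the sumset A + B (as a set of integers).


A + B = {a + b : a ∈ A, b ∈ B}.
Enumerate all |A|·|B| = 5·3 = 15 pairs (a, b) and collect distinct sums.
a = -2: -2+-5=-7, -2+-1=-3, -2+8=6
a = 3: 3+-5=-2, 3+-1=2, 3+8=11
a = 4: 4+-5=-1, 4+-1=3, 4+8=12
a = 6: 6+-5=1, 6+-1=5, 6+8=14
a = 7: 7+-5=2, 7+-1=6, 7+8=15
Collecting distinct sums: A + B = {-7, -3, -2, -1, 1, 2, 3, 5, 6, 11, 12, 14, 15}
|A + B| = 13

A + B = {-7, -3, -2, -1, 1, 2, 3, 5, 6, 11, 12, 14, 15}


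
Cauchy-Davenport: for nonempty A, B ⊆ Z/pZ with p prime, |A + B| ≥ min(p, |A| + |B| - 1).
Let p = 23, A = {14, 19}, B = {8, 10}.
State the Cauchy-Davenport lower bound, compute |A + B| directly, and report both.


Cauchy-Davenport: |A + B| ≥ min(p, |A| + |B| - 1) for A, B nonempty in Z/pZ.
|A| = 2, |B| = 2, p = 23.
CD lower bound = min(23, 2 + 2 - 1) = min(23, 3) = 3.
Compute A + B mod 23 directly:
a = 14: 14+8=22, 14+10=1
a = 19: 19+8=4, 19+10=6
A + B = {1, 4, 6, 22}, so |A + B| = 4.
Verify: 4 ≥ 3? Yes ✓.

CD lower bound = 3, actual |A + B| = 4.


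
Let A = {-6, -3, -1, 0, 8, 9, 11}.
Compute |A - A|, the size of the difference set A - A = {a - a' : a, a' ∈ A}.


A - A = {a - a' : a, a' ∈ A}; |A| = 7.
Bounds: 2|A|-1 ≤ |A - A| ≤ |A|² - |A| + 1, i.e. 13 ≤ |A - A| ≤ 43.
Note: 0 ∈ A - A always (from a - a). The set is symmetric: if d ∈ A - A then -d ∈ A - A.
Enumerate nonzero differences d = a - a' with a > a' (then include -d):
Positive differences: {1, 2, 3, 5, 6, 8, 9, 10, 11, 12, 14, 15, 17}
Full difference set: {0} ∪ (positive diffs) ∪ (negative diffs).
|A - A| = 1 + 2·13 = 27 (matches direct enumeration: 27).

|A - A| = 27


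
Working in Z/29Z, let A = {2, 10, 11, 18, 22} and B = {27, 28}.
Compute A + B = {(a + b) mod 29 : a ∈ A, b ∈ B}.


Work in Z/29Z: reduce every sum a + b modulo 29.
Enumerate all 10 pairs:
a = 2: 2+27=0, 2+28=1
a = 10: 10+27=8, 10+28=9
a = 11: 11+27=9, 11+28=10
a = 18: 18+27=16, 18+28=17
a = 22: 22+27=20, 22+28=21
Distinct residues collected: {0, 1, 8, 9, 10, 16, 17, 20, 21}
|A + B| = 9 (out of 29 total residues).

A + B = {0, 1, 8, 9, 10, 16, 17, 20, 21}


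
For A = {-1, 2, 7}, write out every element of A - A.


A - A = {a - a' : a, a' ∈ A}.
Compute a - a' for each ordered pair (a, a'):
a = -1: -1--1=0, -1-2=-3, -1-7=-8
a = 2: 2--1=3, 2-2=0, 2-7=-5
a = 7: 7--1=8, 7-2=5, 7-7=0
Collecting distinct values (and noting 0 appears from a-a):
A - A = {-8, -5, -3, 0, 3, 5, 8}
|A - A| = 7

A - A = {-8, -5, -3, 0, 3, 5, 8}


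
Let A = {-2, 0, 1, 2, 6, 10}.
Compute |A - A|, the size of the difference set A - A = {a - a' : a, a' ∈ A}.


A - A = {a - a' : a, a' ∈ A}; |A| = 6.
Bounds: 2|A|-1 ≤ |A - A| ≤ |A|² - |A| + 1, i.e. 11 ≤ |A - A| ≤ 31.
Note: 0 ∈ A - A always (from a - a). The set is symmetric: if d ∈ A - A then -d ∈ A - A.
Enumerate nonzero differences d = a - a' with a > a' (then include -d):
Positive differences: {1, 2, 3, 4, 5, 6, 8, 9, 10, 12}
Full difference set: {0} ∪ (positive diffs) ∪ (negative diffs).
|A - A| = 1 + 2·10 = 21 (matches direct enumeration: 21).

|A - A| = 21


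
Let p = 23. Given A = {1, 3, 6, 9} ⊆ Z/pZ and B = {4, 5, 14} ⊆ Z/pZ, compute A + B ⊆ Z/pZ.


Work in Z/23Z: reduce every sum a + b modulo 23.
Enumerate all 12 pairs:
a = 1: 1+4=5, 1+5=6, 1+14=15
a = 3: 3+4=7, 3+5=8, 3+14=17
a = 6: 6+4=10, 6+5=11, 6+14=20
a = 9: 9+4=13, 9+5=14, 9+14=0
Distinct residues collected: {0, 5, 6, 7, 8, 10, 11, 13, 14, 15, 17, 20}
|A + B| = 12 (out of 23 total residues).

A + B = {0, 5, 6, 7, 8, 10, 11, 13, 14, 15, 17, 20}


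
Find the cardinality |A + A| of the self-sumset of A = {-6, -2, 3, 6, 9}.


A + A = {a + a' : a, a' ∈ A}; |A| = 5.
General bounds: 2|A| - 1 ≤ |A + A| ≤ |A|(|A|+1)/2, i.e. 9 ≤ |A + A| ≤ 15.
Lower bound 2|A|-1 is attained iff A is an arithmetic progression.
Enumerate sums a + a' for a ≤ a' (symmetric, so this suffices):
a = -6: -6+-6=-12, -6+-2=-8, -6+3=-3, -6+6=0, -6+9=3
a = -2: -2+-2=-4, -2+3=1, -2+6=4, -2+9=7
a = 3: 3+3=6, 3+6=9, 3+9=12
a = 6: 6+6=12, 6+9=15
a = 9: 9+9=18
Distinct sums: {-12, -8, -4, -3, 0, 1, 3, 4, 6, 7, 9, 12, 15, 18}
|A + A| = 14

|A + A| = 14


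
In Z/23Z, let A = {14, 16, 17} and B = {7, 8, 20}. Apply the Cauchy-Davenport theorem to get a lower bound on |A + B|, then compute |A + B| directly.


Cauchy-Davenport: |A + B| ≥ min(p, |A| + |B| - 1) for A, B nonempty in Z/pZ.
|A| = 3, |B| = 3, p = 23.
CD lower bound = min(23, 3 + 3 - 1) = min(23, 5) = 5.
Compute A + B mod 23 directly:
a = 14: 14+7=21, 14+8=22, 14+20=11
a = 16: 16+7=0, 16+8=1, 16+20=13
a = 17: 17+7=1, 17+8=2, 17+20=14
A + B = {0, 1, 2, 11, 13, 14, 21, 22}, so |A + B| = 8.
Verify: 8 ≥ 5? Yes ✓.

CD lower bound = 5, actual |A + B| = 8.


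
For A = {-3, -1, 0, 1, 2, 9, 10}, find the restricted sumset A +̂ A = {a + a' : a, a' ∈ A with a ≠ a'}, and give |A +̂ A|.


Restricted sumset: A +̂ A = {a + a' : a ∈ A, a' ∈ A, a ≠ a'}.
Equivalently, take A + A and drop any sum 2a that is achievable ONLY as a + a for a ∈ A (i.e. sums representable only with equal summands).
Enumerate pairs (a, a') with a < a' (symmetric, so each unordered pair gives one sum; this covers all a ≠ a'):
  -3 + -1 = -4
  -3 + 0 = -3
  -3 + 1 = -2
  -3 + 2 = -1
  -3 + 9 = 6
  -3 + 10 = 7
  -1 + 0 = -1
  -1 + 1 = 0
  -1 + 2 = 1
  -1 + 9 = 8
  -1 + 10 = 9
  0 + 1 = 1
  0 + 2 = 2
  0 + 9 = 9
  0 + 10 = 10
  1 + 2 = 3
  1 + 9 = 10
  1 + 10 = 11
  2 + 9 = 11
  2 + 10 = 12
  9 + 10 = 19
Collected distinct sums: {-4, -3, -2, -1, 0, 1, 2, 3, 6, 7, 8, 9, 10, 11, 12, 19}
|A +̂ A| = 16
(Reference bound: |A +̂ A| ≥ 2|A| - 3 for |A| ≥ 2, with |A| = 7 giving ≥ 11.)

|A +̂ A| = 16


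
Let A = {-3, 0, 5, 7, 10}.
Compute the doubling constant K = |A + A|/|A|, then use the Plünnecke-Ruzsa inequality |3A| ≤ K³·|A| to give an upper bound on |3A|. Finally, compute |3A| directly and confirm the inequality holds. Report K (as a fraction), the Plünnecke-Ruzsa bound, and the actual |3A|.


|A| = 5.
Step 1: Compute A + A by enumerating all 25 pairs.
A + A = {-6, -3, 0, 2, 4, 5, 7, 10, 12, 14, 15, 17, 20}, so |A + A| = 13.
Step 2: Doubling constant K = |A + A|/|A| = 13/5 = 13/5 ≈ 2.6000.
Step 3: Plünnecke-Ruzsa gives |3A| ≤ K³·|A| = (2.6000)³ · 5 ≈ 87.8800.
Step 4: Compute 3A = A + A + A directly by enumerating all triples (a,b,c) ∈ A³; |3A| = 25.
Step 5: Check 25 ≤ 87.8800? Yes ✓.

K = 13/5, Plünnecke-Ruzsa bound K³|A| ≈ 87.8800, |3A| = 25, inequality holds.


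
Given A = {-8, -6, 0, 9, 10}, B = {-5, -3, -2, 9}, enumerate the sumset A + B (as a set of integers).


A + B = {a + b : a ∈ A, b ∈ B}.
Enumerate all |A|·|B| = 5·4 = 20 pairs (a, b) and collect distinct sums.
a = -8: -8+-5=-13, -8+-3=-11, -8+-2=-10, -8+9=1
a = -6: -6+-5=-11, -6+-3=-9, -6+-2=-8, -6+9=3
a = 0: 0+-5=-5, 0+-3=-3, 0+-2=-2, 0+9=9
a = 9: 9+-5=4, 9+-3=6, 9+-2=7, 9+9=18
a = 10: 10+-5=5, 10+-3=7, 10+-2=8, 10+9=19
Collecting distinct sums: A + B = {-13, -11, -10, -9, -8, -5, -3, -2, 1, 3, 4, 5, 6, 7, 8, 9, 18, 19}
|A + B| = 18

A + B = {-13, -11, -10, -9, -8, -5, -3, -2, 1, 3, 4, 5, 6, 7, 8, 9, 18, 19}


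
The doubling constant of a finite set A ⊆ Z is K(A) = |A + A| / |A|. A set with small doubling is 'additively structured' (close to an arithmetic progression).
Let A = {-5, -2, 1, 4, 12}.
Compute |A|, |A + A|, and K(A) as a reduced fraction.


|A| = 5.
Compute A + A by enumerating all 25 pairs.
A + A = {-10, -7, -4, -1, 2, 5, 7, 8, 10, 13, 16, 24}, so |A + A| = 12.
K = |A + A| / |A| = 12/5 (already in lowest terms) ≈ 2.4000.
Reference: AP of size 5 gives K = 9/5 ≈ 1.8000; a fully generic set of size 5 gives K ≈ 3.0000.

|A| = 5, |A + A| = 12, K = 12/5.


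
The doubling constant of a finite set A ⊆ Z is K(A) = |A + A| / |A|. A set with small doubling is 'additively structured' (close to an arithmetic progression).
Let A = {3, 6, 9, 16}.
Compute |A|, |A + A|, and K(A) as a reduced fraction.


|A| = 4.
Compute A + A by enumerating all 16 pairs.
A + A = {6, 9, 12, 15, 18, 19, 22, 25, 32}, so |A + A| = 9.
K = |A + A| / |A| = 9/4 (already in lowest terms) ≈ 2.2500.
Reference: AP of size 4 gives K = 7/4 ≈ 1.7500; a fully generic set of size 4 gives K ≈ 2.5000.

|A| = 4, |A + A| = 9, K = 9/4.


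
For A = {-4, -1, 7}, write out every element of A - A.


A - A = {a - a' : a, a' ∈ A}.
Compute a - a' for each ordered pair (a, a'):
a = -4: -4--4=0, -4--1=-3, -4-7=-11
a = -1: -1--4=3, -1--1=0, -1-7=-8
a = 7: 7--4=11, 7--1=8, 7-7=0
Collecting distinct values (and noting 0 appears from a-a):
A - A = {-11, -8, -3, 0, 3, 8, 11}
|A - A| = 7

A - A = {-11, -8, -3, 0, 3, 8, 11}


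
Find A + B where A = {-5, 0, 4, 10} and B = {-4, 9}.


A + B = {a + b : a ∈ A, b ∈ B}.
Enumerate all |A|·|B| = 4·2 = 8 pairs (a, b) and collect distinct sums.
a = -5: -5+-4=-9, -5+9=4
a = 0: 0+-4=-4, 0+9=9
a = 4: 4+-4=0, 4+9=13
a = 10: 10+-4=6, 10+9=19
Collecting distinct sums: A + B = {-9, -4, 0, 4, 6, 9, 13, 19}
|A + B| = 8

A + B = {-9, -4, 0, 4, 6, 9, 13, 19}


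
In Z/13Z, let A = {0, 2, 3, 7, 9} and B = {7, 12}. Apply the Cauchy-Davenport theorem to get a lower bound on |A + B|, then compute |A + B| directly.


Cauchy-Davenport: |A + B| ≥ min(p, |A| + |B| - 1) for A, B nonempty in Z/pZ.
|A| = 5, |B| = 2, p = 13.
CD lower bound = min(13, 5 + 2 - 1) = min(13, 6) = 6.
Compute A + B mod 13 directly:
a = 0: 0+7=7, 0+12=12
a = 2: 2+7=9, 2+12=1
a = 3: 3+7=10, 3+12=2
a = 7: 7+7=1, 7+12=6
a = 9: 9+7=3, 9+12=8
A + B = {1, 2, 3, 6, 7, 8, 9, 10, 12}, so |A + B| = 9.
Verify: 9 ≥ 6? Yes ✓.

CD lower bound = 6, actual |A + B| = 9.


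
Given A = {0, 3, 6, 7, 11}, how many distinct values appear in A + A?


A + A = {a + a' : a, a' ∈ A}; |A| = 5.
General bounds: 2|A| - 1 ≤ |A + A| ≤ |A|(|A|+1)/2, i.e. 9 ≤ |A + A| ≤ 15.
Lower bound 2|A|-1 is attained iff A is an arithmetic progression.
Enumerate sums a + a' for a ≤ a' (symmetric, so this suffices):
a = 0: 0+0=0, 0+3=3, 0+6=6, 0+7=7, 0+11=11
a = 3: 3+3=6, 3+6=9, 3+7=10, 3+11=14
a = 6: 6+6=12, 6+7=13, 6+11=17
a = 7: 7+7=14, 7+11=18
a = 11: 11+11=22
Distinct sums: {0, 3, 6, 7, 9, 10, 11, 12, 13, 14, 17, 18, 22}
|A + A| = 13

|A + A| = 13


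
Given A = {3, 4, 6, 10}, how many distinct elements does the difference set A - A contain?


A - A = {a - a' : a, a' ∈ A}; |A| = 4.
Bounds: 2|A|-1 ≤ |A - A| ≤ |A|² - |A| + 1, i.e. 7 ≤ |A - A| ≤ 13.
Note: 0 ∈ A - A always (from a - a). The set is symmetric: if d ∈ A - A then -d ∈ A - A.
Enumerate nonzero differences d = a - a' with a > a' (then include -d):
Positive differences: {1, 2, 3, 4, 6, 7}
Full difference set: {0} ∪ (positive diffs) ∪ (negative diffs).
|A - A| = 1 + 2·6 = 13 (matches direct enumeration: 13).

|A - A| = 13


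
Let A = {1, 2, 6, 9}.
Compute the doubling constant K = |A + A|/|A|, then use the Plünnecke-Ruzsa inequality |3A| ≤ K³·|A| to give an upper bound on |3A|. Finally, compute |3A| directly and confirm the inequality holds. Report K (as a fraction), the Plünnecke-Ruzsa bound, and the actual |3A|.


|A| = 4.
Step 1: Compute A + A by enumerating all 16 pairs.
A + A = {2, 3, 4, 7, 8, 10, 11, 12, 15, 18}, so |A + A| = 10.
Step 2: Doubling constant K = |A + A|/|A| = 10/4 = 10/4 ≈ 2.5000.
Step 3: Plünnecke-Ruzsa gives |3A| ≤ K³·|A| = (2.5000)³ · 4 ≈ 62.5000.
Step 4: Compute 3A = A + A + A directly by enumerating all triples (a,b,c) ∈ A³; |3A| = 19.
Step 5: Check 19 ≤ 62.5000? Yes ✓.

K = 10/4, Plünnecke-Ruzsa bound K³|A| ≈ 62.5000, |3A| = 19, inequality holds.


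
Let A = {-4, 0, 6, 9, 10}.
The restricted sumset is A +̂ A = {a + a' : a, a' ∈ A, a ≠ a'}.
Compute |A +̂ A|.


Restricted sumset: A +̂ A = {a + a' : a ∈ A, a' ∈ A, a ≠ a'}.
Equivalently, take A + A and drop any sum 2a that is achievable ONLY as a + a for a ∈ A (i.e. sums representable only with equal summands).
Enumerate pairs (a, a') with a < a' (symmetric, so each unordered pair gives one sum; this covers all a ≠ a'):
  -4 + 0 = -4
  -4 + 6 = 2
  -4 + 9 = 5
  -4 + 10 = 6
  0 + 6 = 6
  0 + 9 = 9
  0 + 10 = 10
  6 + 9 = 15
  6 + 10 = 16
  9 + 10 = 19
Collected distinct sums: {-4, 2, 5, 6, 9, 10, 15, 16, 19}
|A +̂ A| = 9
(Reference bound: |A +̂ A| ≥ 2|A| - 3 for |A| ≥ 2, with |A| = 5 giving ≥ 7.)

|A +̂ A| = 9


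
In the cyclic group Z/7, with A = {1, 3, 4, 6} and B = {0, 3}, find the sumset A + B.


Work in Z/7Z: reduce every sum a + b modulo 7.
Enumerate all 8 pairs:
a = 1: 1+0=1, 1+3=4
a = 3: 3+0=3, 3+3=6
a = 4: 4+0=4, 4+3=0
a = 6: 6+0=6, 6+3=2
Distinct residues collected: {0, 1, 2, 3, 4, 6}
|A + B| = 6 (out of 7 total residues).

A + B = {0, 1, 2, 3, 4, 6}


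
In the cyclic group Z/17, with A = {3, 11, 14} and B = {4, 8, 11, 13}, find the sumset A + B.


Work in Z/17Z: reduce every sum a + b modulo 17.
Enumerate all 12 pairs:
a = 3: 3+4=7, 3+8=11, 3+11=14, 3+13=16
a = 11: 11+4=15, 11+8=2, 11+11=5, 11+13=7
a = 14: 14+4=1, 14+8=5, 14+11=8, 14+13=10
Distinct residues collected: {1, 2, 5, 7, 8, 10, 11, 14, 15, 16}
|A + B| = 10 (out of 17 total residues).

A + B = {1, 2, 5, 7, 8, 10, 11, 14, 15, 16}


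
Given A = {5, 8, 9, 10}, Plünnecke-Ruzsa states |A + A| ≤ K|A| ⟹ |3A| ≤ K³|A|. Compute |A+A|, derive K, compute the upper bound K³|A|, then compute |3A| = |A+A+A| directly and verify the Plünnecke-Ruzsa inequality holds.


|A| = 4.
Step 1: Compute A + A by enumerating all 16 pairs.
A + A = {10, 13, 14, 15, 16, 17, 18, 19, 20}, so |A + A| = 9.
Step 2: Doubling constant K = |A + A|/|A| = 9/4 = 9/4 ≈ 2.2500.
Step 3: Plünnecke-Ruzsa gives |3A| ≤ K³·|A| = (2.2500)³ · 4 ≈ 45.5625.
Step 4: Compute 3A = A + A + A directly by enumerating all triples (a,b,c) ∈ A³; |3A| = 14.
Step 5: Check 14 ≤ 45.5625? Yes ✓.

K = 9/4, Plünnecke-Ruzsa bound K³|A| ≈ 45.5625, |3A| = 14, inequality holds.


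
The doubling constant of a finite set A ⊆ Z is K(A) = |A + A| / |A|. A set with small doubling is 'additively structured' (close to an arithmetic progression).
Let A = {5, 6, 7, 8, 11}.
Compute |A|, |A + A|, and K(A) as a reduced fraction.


|A| = 5.
Compute A + A by enumerating all 25 pairs.
A + A = {10, 11, 12, 13, 14, 15, 16, 17, 18, 19, 22}, so |A + A| = 11.
K = |A + A| / |A| = 11/5 (already in lowest terms) ≈ 2.2000.
Reference: AP of size 5 gives K = 9/5 ≈ 1.8000; a fully generic set of size 5 gives K ≈ 3.0000.

|A| = 5, |A + A| = 11, K = 11/5.


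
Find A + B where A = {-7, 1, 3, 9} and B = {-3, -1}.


A + B = {a + b : a ∈ A, b ∈ B}.
Enumerate all |A|·|B| = 4·2 = 8 pairs (a, b) and collect distinct sums.
a = -7: -7+-3=-10, -7+-1=-8
a = 1: 1+-3=-2, 1+-1=0
a = 3: 3+-3=0, 3+-1=2
a = 9: 9+-3=6, 9+-1=8
Collecting distinct sums: A + B = {-10, -8, -2, 0, 2, 6, 8}
|A + B| = 7

A + B = {-10, -8, -2, 0, 2, 6, 8}


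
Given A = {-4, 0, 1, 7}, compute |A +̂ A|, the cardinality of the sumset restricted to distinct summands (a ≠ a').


Restricted sumset: A +̂ A = {a + a' : a ∈ A, a' ∈ A, a ≠ a'}.
Equivalently, take A + A and drop any sum 2a that is achievable ONLY as a + a for a ∈ A (i.e. sums representable only with equal summands).
Enumerate pairs (a, a') with a < a' (symmetric, so each unordered pair gives one sum; this covers all a ≠ a'):
  -4 + 0 = -4
  -4 + 1 = -3
  -4 + 7 = 3
  0 + 1 = 1
  0 + 7 = 7
  1 + 7 = 8
Collected distinct sums: {-4, -3, 1, 3, 7, 8}
|A +̂ A| = 6
(Reference bound: |A +̂ A| ≥ 2|A| - 3 for |A| ≥ 2, with |A| = 4 giving ≥ 5.)

|A +̂ A| = 6


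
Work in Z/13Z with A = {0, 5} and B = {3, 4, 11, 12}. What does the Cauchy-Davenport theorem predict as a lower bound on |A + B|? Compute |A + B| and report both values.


Cauchy-Davenport: |A + B| ≥ min(p, |A| + |B| - 1) for A, B nonempty in Z/pZ.
|A| = 2, |B| = 4, p = 13.
CD lower bound = min(13, 2 + 4 - 1) = min(13, 5) = 5.
Compute A + B mod 13 directly:
a = 0: 0+3=3, 0+4=4, 0+11=11, 0+12=12
a = 5: 5+3=8, 5+4=9, 5+11=3, 5+12=4
A + B = {3, 4, 8, 9, 11, 12}, so |A + B| = 6.
Verify: 6 ≥ 5? Yes ✓.

CD lower bound = 5, actual |A + B| = 6.


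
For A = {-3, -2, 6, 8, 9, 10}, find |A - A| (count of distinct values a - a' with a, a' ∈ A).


A - A = {a - a' : a, a' ∈ A}; |A| = 6.
Bounds: 2|A|-1 ≤ |A - A| ≤ |A|² - |A| + 1, i.e. 11 ≤ |A - A| ≤ 31.
Note: 0 ∈ A - A always (from a - a). The set is symmetric: if d ∈ A - A then -d ∈ A - A.
Enumerate nonzero differences d = a - a' with a > a' (then include -d):
Positive differences: {1, 2, 3, 4, 8, 9, 10, 11, 12, 13}
Full difference set: {0} ∪ (positive diffs) ∪ (negative diffs).
|A - A| = 1 + 2·10 = 21 (matches direct enumeration: 21).

|A - A| = 21


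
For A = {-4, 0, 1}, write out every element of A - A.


A - A = {a - a' : a, a' ∈ A}.
Compute a - a' for each ordered pair (a, a'):
a = -4: -4--4=0, -4-0=-4, -4-1=-5
a = 0: 0--4=4, 0-0=0, 0-1=-1
a = 1: 1--4=5, 1-0=1, 1-1=0
Collecting distinct values (and noting 0 appears from a-a):
A - A = {-5, -4, -1, 0, 1, 4, 5}
|A - A| = 7

A - A = {-5, -4, -1, 0, 1, 4, 5}


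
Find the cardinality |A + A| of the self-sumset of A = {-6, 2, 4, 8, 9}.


A + A = {a + a' : a, a' ∈ A}; |A| = 5.
General bounds: 2|A| - 1 ≤ |A + A| ≤ |A|(|A|+1)/2, i.e. 9 ≤ |A + A| ≤ 15.
Lower bound 2|A|-1 is attained iff A is an arithmetic progression.
Enumerate sums a + a' for a ≤ a' (symmetric, so this suffices):
a = -6: -6+-6=-12, -6+2=-4, -6+4=-2, -6+8=2, -6+9=3
a = 2: 2+2=4, 2+4=6, 2+8=10, 2+9=11
a = 4: 4+4=8, 4+8=12, 4+9=13
a = 8: 8+8=16, 8+9=17
a = 9: 9+9=18
Distinct sums: {-12, -4, -2, 2, 3, 4, 6, 8, 10, 11, 12, 13, 16, 17, 18}
|A + A| = 15

|A + A| = 15


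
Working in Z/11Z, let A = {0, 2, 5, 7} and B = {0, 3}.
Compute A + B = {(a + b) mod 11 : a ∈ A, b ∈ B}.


Work in Z/11Z: reduce every sum a + b modulo 11.
Enumerate all 8 pairs:
a = 0: 0+0=0, 0+3=3
a = 2: 2+0=2, 2+3=5
a = 5: 5+0=5, 5+3=8
a = 7: 7+0=7, 7+3=10
Distinct residues collected: {0, 2, 3, 5, 7, 8, 10}
|A + B| = 7 (out of 11 total residues).

A + B = {0, 2, 3, 5, 7, 8, 10}


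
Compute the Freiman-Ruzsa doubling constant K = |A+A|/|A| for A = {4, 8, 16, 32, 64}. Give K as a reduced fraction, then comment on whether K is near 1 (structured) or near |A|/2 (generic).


|A| = 5.
Compute A + A by enumerating all 25 pairs.
A + A = {8, 12, 16, 20, 24, 32, 36, 40, 48, 64, 68, 72, 80, 96, 128}, so |A + A| = 15.
K = |A + A| / |A| = 15/5 = 3/1 ≈ 3.0000.
Reference: AP of size 5 gives K = 9/5 ≈ 1.8000; a fully generic set of size 5 gives K ≈ 3.0000.

|A| = 5, |A + A| = 15, K = 15/5 = 3/1.


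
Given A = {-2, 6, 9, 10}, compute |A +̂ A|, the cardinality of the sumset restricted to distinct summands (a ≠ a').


Restricted sumset: A +̂ A = {a + a' : a ∈ A, a' ∈ A, a ≠ a'}.
Equivalently, take A + A and drop any sum 2a that is achievable ONLY as a + a for a ∈ A (i.e. sums representable only with equal summands).
Enumerate pairs (a, a') with a < a' (symmetric, so each unordered pair gives one sum; this covers all a ≠ a'):
  -2 + 6 = 4
  -2 + 9 = 7
  -2 + 10 = 8
  6 + 9 = 15
  6 + 10 = 16
  9 + 10 = 19
Collected distinct sums: {4, 7, 8, 15, 16, 19}
|A +̂ A| = 6
(Reference bound: |A +̂ A| ≥ 2|A| - 3 for |A| ≥ 2, with |A| = 4 giving ≥ 5.)

|A +̂ A| = 6


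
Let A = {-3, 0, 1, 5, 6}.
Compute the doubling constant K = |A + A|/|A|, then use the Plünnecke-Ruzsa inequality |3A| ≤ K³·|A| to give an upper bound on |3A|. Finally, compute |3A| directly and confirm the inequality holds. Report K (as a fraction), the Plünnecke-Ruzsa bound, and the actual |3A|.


|A| = 5.
Step 1: Compute A + A by enumerating all 25 pairs.
A + A = {-6, -3, -2, 0, 1, 2, 3, 5, 6, 7, 10, 11, 12}, so |A + A| = 13.
Step 2: Doubling constant K = |A + A|/|A| = 13/5 = 13/5 ≈ 2.6000.
Step 3: Plünnecke-Ruzsa gives |3A| ≤ K³·|A| = (2.6000)³ · 5 ≈ 87.8800.
Step 4: Compute 3A = A + A + A directly by enumerating all triples (a,b,c) ∈ A³; |3A| = 24.
Step 5: Check 24 ≤ 87.8800? Yes ✓.

K = 13/5, Plünnecke-Ruzsa bound K³|A| ≈ 87.8800, |3A| = 24, inequality holds.


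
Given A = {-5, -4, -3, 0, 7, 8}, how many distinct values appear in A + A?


A + A = {a + a' : a, a' ∈ A}; |A| = 6.
General bounds: 2|A| - 1 ≤ |A + A| ≤ |A|(|A|+1)/2, i.e. 11 ≤ |A + A| ≤ 21.
Lower bound 2|A|-1 is attained iff A is an arithmetic progression.
Enumerate sums a + a' for a ≤ a' (symmetric, so this suffices):
a = -5: -5+-5=-10, -5+-4=-9, -5+-3=-8, -5+0=-5, -5+7=2, -5+8=3
a = -4: -4+-4=-8, -4+-3=-7, -4+0=-4, -4+7=3, -4+8=4
a = -3: -3+-3=-6, -3+0=-3, -3+7=4, -3+8=5
a = 0: 0+0=0, 0+7=7, 0+8=8
a = 7: 7+7=14, 7+8=15
a = 8: 8+8=16
Distinct sums: {-10, -9, -8, -7, -6, -5, -4, -3, 0, 2, 3, 4, 5, 7, 8, 14, 15, 16}
|A + A| = 18

|A + A| = 18


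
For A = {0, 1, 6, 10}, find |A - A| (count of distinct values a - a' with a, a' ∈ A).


A - A = {a - a' : a, a' ∈ A}; |A| = 4.
Bounds: 2|A|-1 ≤ |A - A| ≤ |A|² - |A| + 1, i.e. 7 ≤ |A - A| ≤ 13.
Note: 0 ∈ A - A always (from a - a). The set is symmetric: if d ∈ A - A then -d ∈ A - A.
Enumerate nonzero differences d = a - a' with a > a' (then include -d):
Positive differences: {1, 4, 5, 6, 9, 10}
Full difference set: {0} ∪ (positive diffs) ∪ (negative diffs).
|A - A| = 1 + 2·6 = 13 (matches direct enumeration: 13).

|A - A| = 13


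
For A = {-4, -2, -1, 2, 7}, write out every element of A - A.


A - A = {a - a' : a, a' ∈ A}.
Compute a - a' for each ordered pair (a, a'):
a = -4: -4--4=0, -4--2=-2, -4--1=-3, -4-2=-6, -4-7=-11
a = -2: -2--4=2, -2--2=0, -2--1=-1, -2-2=-4, -2-7=-9
a = -1: -1--4=3, -1--2=1, -1--1=0, -1-2=-3, -1-7=-8
a = 2: 2--4=6, 2--2=4, 2--1=3, 2-2=0, 2-7=-5
a = 7: 7--4=11, 7--2=9, 7--1=8, 7-2=5, 7-7=0
Collecting distinct values (and noting 0 appears from a-a):
A - A = {-11, -9, -8, -6, -5, -4, -3, -2, -1, 0, 1, 2, 3, 4, 5, 6, 8, 9, 11}
|A - A| = 19

A - A = {-11, -9, -8, -6, -5, -4, -3, -2, -1, 0, 1, 2, 3, 4, 5, 6, 8, 9, 11}


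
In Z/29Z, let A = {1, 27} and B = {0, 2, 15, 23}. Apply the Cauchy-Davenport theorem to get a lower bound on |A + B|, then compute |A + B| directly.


Cauchy-Davenport: |A + B| ≥ min(p, |A| + |B| - 1) for A, B nonempty in Z/pZ.
|A| = 2, |B| = 4, p = 29.
CD lower bound = min(29, 2 + 4 - 1) = min(29, 5) = 5.
Compute A + B mod 29 directly:
a = 1: 1+0=1, 1+2=3, 1+15=16, 1+23=24
a = 27: 27+0=27, 27+2=0, 27+15=13, 27+23=21
A + B = {0, 1, 3, 13, 16, 21, 24, 27}, so |A + B| = 8.
Verify: 8 ≥ 5? Yes ✓.

CD lower bound = 5, actual |A + B| = 8.


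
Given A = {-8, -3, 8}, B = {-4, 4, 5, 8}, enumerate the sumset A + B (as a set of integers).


A + B = {a + b : a ∈ A, b ∈ B}.
Enumerate all |A|·|B| = 3·4 = 12 pairs (a, b) and collect distinct sums.
a = -8: -8+-4=-12, -8+4=-4, -8+5=-3, -8+8=0
a = -3: -3+-4=-7, -3+4=1, -3+5=2, -3+8=5
a = 8: 8+-4=4, 8+4=12, 8+5=13, 8+8=16
Collecting distinct sums: A + B = {-12, -7, -4, -3, 0, 1, 2, 4, 5, 12, 13, 16}
|A + B| = 12

A + B = {-12, -7, -4, -3, 0, 1, 2, 4, 5, 12, 13, 16}


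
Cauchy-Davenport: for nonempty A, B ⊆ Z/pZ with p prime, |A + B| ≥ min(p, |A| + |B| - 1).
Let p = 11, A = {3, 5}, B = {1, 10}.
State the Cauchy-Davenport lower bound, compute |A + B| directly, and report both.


Cauchy-Davenport: |A + B| ≥ min(p, |A| + |B| - 1) for A, B nonempty in Z/pZ.
|A| = 2, |B| = 2, p = 11.
CD lower bound = min(11, 2 + 2 - 1) = min(11, 3) = 3.
Compute A + B mod 11 directly:
a = 3: 3+1=4, 3+10=2
a = 5: 5+1=6, 5+10=4
A + B = {2, 4, 6}, so |A + B| = 3.
Verify: 3 ≥ 3? Yes ✓.

CD lower bound = 3, actual |A + B| = 3.


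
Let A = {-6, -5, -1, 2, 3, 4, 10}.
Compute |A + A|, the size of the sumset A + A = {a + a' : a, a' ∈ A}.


A + A = {a + a' : a, a' ∈ A}; |A| = 7.
General bounds: 2|A| - 1 ≤ |A + A| ≤ |A|(|A|+1)/2, i.e. 13 ≤ |A + A| ≤ 28.
Lower bound 2|A|-1 is attained iff A is an arithmetic progression.
Enumerate sums a + a' for a ≤ a' (symmetric, so this suffices):
a = -6: -6+-6=-12, -6+-5=-11, -6+-1=-7, -6+2=-4, -6+3=-3, -6+4=-2, -6+10=4
a = -5: -5+-5=-10, -5+-1=-6, -5+2=-3, -5+3=-2, -5+4=-1, -5+10=5
a = -1: -1+-1=-2, -1+2=1, -1+3=2, -1+4=3, -1+10=9
a = 2: 2+2=4, 2+3=5, 2+4=6, 2+10=12
a = 3: 3+3=6, 3+4=7, 3+10=13
a = 4: 4+4=8, 4+10=14
a = 10: 10+10=20
Distinct sums: {-12, -11, -10, -7, -6, -4, -3, -2, -1, 1, 2, 3, 4, 5, 6, 7, 8, 9, 12, 13, 14, 20}
|A + A| = 22

|A + A| = 22


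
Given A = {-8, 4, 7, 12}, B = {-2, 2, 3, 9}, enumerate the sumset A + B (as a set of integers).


A + B = {a + b : a ∈ A, b ∈ B}.
Enumerate all |A|·|B| = 4·4 = 16 pairs (a, b) and collect distinct sums.
a = -8: -8+-2=-10, -8+2=-6, -8+3=-5, -8+9=1
a = 4: 4+-2=2, 4+2=6, 4+3=7, 4+9=13
a = 7: 7+-2=5, 7+2=9, 7+3=10, 7+9=16
a = 12: 12+-2=10, 12+2=14, 12+3=15, 12+9=21
Collecting distinct sums: A + B = {-10, -6, -5, 1, 2, 5, 6, 7, 9, 10, 13, 14, 15, 16, 21}
|A + B| = 15

A + B = {-10, -6, -5, 1, 2, 5, 6, 7, 9, 10, 13, 14, 15, 16, 21}


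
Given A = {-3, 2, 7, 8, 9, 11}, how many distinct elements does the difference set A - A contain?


A - A = {a - a' : a, a' ∈ A}; |A| = 6.
Bounds: 2|A|-1 ≤ |A - A| ≤ |A|² - |A| + 1, i.e. 11 ≤ |A - A| ≤ 31.
Note: 0 ∈ A - A always (from a - a). The set is symmetric: if d ∈ A - A then -d ∈ A - A.
Enumerate nonzero differences d = a - a' with a > a' (then include -d):
Positive differences: {1, 2, 3, 4, 5, 6, 7, 9, 10, 11, 12, 14}
Full difference set: {0} ∪ (positive diffs) ∪ (negative diffs).
|A - A| = 1 + 2·12 = 25 (matches direct enumeration: 25).

|A - A| = 25


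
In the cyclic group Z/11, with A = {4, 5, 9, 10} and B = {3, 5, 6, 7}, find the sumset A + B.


Work in Z/11Z: reduce every sum a + b modulo 11.
Enumerate all 16 pairs:
a = 4: 4+3=7, 4+5=9, 4+6=10, 4+7=0
a = 5: 5+3=8, 5+5=10, 5+6=0, 5+7=1
a = 9: 9+3=1, 9+5=3, 9+6=4, 9+7=5
a = 10: 10+3=2, 10+5=4, 10+6=5, 10+7=6
Distinct residues collected: {0, 1, 2, 3, 4, 5, 6, 7, 8, 9, 10}
|A + B| = 11 (out of 11 total residues).

A + B = {0, 1, 2, 3, 4, 5, 6, 7, 8, 9, 10}


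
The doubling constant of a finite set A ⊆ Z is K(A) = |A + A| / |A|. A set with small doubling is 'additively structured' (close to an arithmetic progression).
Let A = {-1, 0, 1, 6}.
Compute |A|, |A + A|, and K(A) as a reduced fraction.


|A| = 4.
Compute A + A by enumerating all 16 pairs.
A + A = {-2, -1, 0, 1, 2, 5, 6, 7, 12}, so |A + A| = 9.
K = |A + A| / |A| = 9/4 (already in lowest terms) ≈ 2.2500.
Reference: AP of size 4 gives K = 7/4 ≈ 1.7500; a fully generic set of size 4 gives K ≈ 2.5000.

|A| = 4, |A + A| = 9, K = 9/4.


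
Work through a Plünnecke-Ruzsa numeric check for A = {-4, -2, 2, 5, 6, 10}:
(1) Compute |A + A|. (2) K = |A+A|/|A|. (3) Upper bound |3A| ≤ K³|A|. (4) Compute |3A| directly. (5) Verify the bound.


|A| = 6.
Step 1: Compute A + A by enumerating all 36 pairs.
A + A = {-8, -6, -4, -2, 0, 1, 2, 3, 4, 6, 7, 8, 10, 11, 12, 15, 16, 20}, so |A + A| = 18.
Step 2: Doubling constant K = |A + A|/|A| = 18/6 = 18/6 ≈ 3.0000.
Step 3: Plünnecke-Ruzsa gives |3A| ≤ K³·|A| = (3.0000)³ · 6 ≈ 162.0000.
Step 4: Compute 3A = A + A + A directly by enumerating all triples (a,b,c) ∈ A³; |3A| = 33.
Step 5: Check 33 ≤ 162.0000? Yes ✓.

K = 18/6, Plünnecke-Ruzsa bound K³|A| ≈ 162.0000, |3A| = 33, inequality holds.
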